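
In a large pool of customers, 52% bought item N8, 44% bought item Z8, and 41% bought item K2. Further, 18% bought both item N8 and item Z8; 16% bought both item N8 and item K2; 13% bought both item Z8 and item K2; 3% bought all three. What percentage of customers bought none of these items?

7%

P(union) = 52 + 44 + 41 − 18 − 16 − 13 + 3 = 93%
P(none) = 100% − 93% = 7%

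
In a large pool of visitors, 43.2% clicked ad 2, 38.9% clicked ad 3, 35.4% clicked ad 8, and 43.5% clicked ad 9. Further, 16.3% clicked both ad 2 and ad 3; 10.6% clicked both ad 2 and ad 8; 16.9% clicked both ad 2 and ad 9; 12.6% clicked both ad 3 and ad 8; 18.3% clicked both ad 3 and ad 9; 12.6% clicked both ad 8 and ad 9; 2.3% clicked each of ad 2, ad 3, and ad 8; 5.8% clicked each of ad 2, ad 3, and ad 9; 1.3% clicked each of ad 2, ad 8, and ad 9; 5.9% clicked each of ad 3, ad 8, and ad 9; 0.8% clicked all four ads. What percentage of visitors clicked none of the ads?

11.8%

P(union) = 43.2 + 38.9 + 35.4 + 43.5 − 16.3 − 10.6 − 16.9 − 12.6 − 18.3 − 12.6 + 2.3 + 5.8 + 1.3 + 5.9 − 0.8 = 88.2%
P(none) = 100% − 88.2% = 11.8%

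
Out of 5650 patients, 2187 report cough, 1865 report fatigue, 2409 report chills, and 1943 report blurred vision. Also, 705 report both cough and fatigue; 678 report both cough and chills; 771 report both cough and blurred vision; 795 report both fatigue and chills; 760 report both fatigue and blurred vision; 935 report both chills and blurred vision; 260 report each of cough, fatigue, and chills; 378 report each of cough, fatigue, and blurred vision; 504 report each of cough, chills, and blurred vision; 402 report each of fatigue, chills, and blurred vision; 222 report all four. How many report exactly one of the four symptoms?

2860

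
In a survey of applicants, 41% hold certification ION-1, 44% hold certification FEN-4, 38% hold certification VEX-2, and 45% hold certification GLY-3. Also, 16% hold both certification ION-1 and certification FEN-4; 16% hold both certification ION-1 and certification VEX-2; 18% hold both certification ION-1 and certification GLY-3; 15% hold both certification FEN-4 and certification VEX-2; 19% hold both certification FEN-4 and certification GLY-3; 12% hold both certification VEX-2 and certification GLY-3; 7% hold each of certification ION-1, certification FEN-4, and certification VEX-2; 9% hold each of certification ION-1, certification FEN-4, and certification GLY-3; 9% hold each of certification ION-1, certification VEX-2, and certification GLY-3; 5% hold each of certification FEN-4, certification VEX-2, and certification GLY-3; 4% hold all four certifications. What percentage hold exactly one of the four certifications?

50%

P(exactly one) = 41 + 44 + 38 + 45 − 2·16 − 2·16 − 2·18 − 2·15 − 2·19 − 2·12 + 3·7 + 3·9 + 3·9 + 3·5 − 4·4 = 50%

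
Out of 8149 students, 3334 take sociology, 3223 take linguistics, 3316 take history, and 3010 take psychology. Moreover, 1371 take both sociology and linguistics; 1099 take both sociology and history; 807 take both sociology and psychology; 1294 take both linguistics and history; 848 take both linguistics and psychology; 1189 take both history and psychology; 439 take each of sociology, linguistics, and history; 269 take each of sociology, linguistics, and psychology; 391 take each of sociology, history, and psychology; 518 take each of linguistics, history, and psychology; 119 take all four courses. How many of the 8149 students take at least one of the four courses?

7773

Apply inclusion-exclusion:
N(≥1) = 3334 + 3223 + 3316 + 3010 − 1371 − 1099 − 807 − 1294 − 848 − 1189 + 439 + 269 + 391 + 518 − 119 = 7773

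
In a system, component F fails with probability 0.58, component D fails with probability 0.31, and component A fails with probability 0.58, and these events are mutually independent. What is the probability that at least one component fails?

Since the events are independent, P(none) is the product of the individual non-occurrence probabilities.
P(none) = (1 − 0.58) × (1 − 0.31) × (1 − 0.58) = 0.42 × 0.69 × 0.42 = 0.121716
P(at least one) = 1 − 0.121716 = 0.878284

0.878284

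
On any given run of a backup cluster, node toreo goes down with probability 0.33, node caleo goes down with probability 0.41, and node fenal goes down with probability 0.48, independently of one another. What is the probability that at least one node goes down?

0.794444

P(none) = (1 − 0.33) × (1 − 0.41) × (1 − 0.48) = 0.67 × 0.59 × 0.52 = 0.205556
P(at least one) = 1 − 0.205556 = 0.794444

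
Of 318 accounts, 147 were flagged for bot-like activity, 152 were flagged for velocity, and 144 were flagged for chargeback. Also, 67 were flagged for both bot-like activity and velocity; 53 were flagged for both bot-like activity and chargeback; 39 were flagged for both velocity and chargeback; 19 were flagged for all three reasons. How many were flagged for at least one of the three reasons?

303

|at least one| = 147 + 152 + 144 − 67 − 53 − 39 + 19 = 303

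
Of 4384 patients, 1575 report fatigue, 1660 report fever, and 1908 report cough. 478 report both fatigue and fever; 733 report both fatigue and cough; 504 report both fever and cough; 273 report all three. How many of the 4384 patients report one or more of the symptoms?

3701

By inclusion–exclusion:
|union| = 1575 + 1660 + 1908 − 478 − 733 − 504 + 273 = 3701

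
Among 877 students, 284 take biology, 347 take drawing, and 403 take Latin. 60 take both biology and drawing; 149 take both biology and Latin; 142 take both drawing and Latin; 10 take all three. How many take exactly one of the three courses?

362

|exactly one| = 284 + 347 + 403 − 2·60 − 2·149 − 2·142 + 3·10 = 362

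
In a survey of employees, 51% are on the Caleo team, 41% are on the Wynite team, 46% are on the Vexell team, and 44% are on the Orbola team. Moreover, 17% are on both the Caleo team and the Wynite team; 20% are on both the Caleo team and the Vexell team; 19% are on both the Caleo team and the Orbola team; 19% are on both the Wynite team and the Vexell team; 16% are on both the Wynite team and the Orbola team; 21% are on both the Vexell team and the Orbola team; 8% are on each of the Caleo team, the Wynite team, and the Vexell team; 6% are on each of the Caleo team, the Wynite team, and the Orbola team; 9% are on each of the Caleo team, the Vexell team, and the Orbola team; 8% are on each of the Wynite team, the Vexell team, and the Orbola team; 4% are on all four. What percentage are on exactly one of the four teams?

35%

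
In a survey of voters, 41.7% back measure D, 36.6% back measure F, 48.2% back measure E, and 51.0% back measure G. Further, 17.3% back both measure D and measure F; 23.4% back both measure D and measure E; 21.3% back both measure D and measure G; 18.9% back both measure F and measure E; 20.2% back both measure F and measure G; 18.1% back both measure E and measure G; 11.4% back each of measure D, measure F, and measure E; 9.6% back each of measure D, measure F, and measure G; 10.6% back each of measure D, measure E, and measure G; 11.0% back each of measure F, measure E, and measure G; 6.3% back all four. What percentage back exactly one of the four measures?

41.7%

Using the inclusion–exclusion count for exactly one event:
P(exactly one) = 41.7 + 36.6 + 48.2 + 51.0 − 2·17.3 − 2·23.4 − 2·21.3 − 2·18.9 − 2·20.2 − 2·18.1 + 3·11.4 + 3·9.6 + 3·10.6 + 3·11.0 − 4·6.3 = 41.7%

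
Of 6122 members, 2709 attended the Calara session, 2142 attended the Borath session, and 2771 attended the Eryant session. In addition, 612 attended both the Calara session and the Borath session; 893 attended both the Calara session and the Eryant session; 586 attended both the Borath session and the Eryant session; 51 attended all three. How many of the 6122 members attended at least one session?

5582

|union| = 2709 + 2142 + 2771 − 612 − 893 − 586 + 51 = 5582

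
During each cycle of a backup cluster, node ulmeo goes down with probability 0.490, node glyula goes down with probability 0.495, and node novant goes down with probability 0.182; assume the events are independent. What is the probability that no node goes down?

0.2106759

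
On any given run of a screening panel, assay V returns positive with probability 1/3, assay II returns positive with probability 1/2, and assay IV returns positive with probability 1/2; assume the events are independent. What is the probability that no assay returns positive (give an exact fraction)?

Since the events are independent, P(none) is the product of the individual non-occurrence probabilities.
P(none) = (1 − 1/3) × (1 − 1/2) × (1 − 1/2) = 2/3 × 1/2 × 1/2 = 1/6

1/6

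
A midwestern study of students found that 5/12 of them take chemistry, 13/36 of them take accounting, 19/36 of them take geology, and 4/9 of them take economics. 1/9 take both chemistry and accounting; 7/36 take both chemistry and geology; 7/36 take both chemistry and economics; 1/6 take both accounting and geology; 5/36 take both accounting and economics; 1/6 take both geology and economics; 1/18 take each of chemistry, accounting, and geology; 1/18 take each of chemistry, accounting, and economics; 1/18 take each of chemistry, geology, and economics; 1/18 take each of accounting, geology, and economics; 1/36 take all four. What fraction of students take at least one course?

35/36

P(≥1) = 5/12 + 13/36 + 19/36 + 4/9 − 1/9 − 7/36 − 7/36 − 1/6 − 5/36 − 1/6 + 1/18 + 1/18 + 1/18 + 1/18 − 1/36 = 35/36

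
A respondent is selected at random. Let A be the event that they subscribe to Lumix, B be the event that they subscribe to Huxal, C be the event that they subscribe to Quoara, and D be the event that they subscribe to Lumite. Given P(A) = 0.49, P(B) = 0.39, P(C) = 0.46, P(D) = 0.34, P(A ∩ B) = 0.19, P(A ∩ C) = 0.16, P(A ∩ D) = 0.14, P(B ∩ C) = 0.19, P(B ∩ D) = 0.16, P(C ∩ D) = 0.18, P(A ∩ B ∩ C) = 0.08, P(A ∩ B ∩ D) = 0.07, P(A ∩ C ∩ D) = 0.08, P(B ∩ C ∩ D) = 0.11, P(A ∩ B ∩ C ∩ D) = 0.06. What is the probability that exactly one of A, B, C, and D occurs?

P(exactly one) = 0.49 + 0.39 + 0.46 + 0.34 − 2·0.19 − 2·0.16 − 2·0.14 − 2·0.19 − 2·0.16 − 2·0.18 + 3·0.08 + 3·0.07 + 3·0.08 + 3·0.11 − 4·0.06 = 0.42

0.42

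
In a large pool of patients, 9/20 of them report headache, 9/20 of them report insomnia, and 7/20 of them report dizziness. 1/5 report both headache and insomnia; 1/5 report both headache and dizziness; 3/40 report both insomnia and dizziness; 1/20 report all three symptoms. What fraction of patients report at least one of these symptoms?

33/40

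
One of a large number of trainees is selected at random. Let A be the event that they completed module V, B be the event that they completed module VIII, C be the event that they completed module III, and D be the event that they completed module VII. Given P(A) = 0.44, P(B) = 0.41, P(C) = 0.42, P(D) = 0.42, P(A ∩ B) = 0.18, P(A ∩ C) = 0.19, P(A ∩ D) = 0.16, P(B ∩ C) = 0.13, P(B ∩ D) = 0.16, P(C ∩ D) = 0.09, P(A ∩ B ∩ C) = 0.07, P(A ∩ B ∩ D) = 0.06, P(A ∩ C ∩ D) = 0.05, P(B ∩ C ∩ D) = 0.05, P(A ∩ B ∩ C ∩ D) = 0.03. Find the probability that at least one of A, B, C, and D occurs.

0.98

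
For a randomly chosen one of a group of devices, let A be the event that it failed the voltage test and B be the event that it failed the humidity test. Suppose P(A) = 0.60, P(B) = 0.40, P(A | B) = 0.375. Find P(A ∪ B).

0.85

P(A ∩ B) = P(B)·P(A|B) = 0.40 × 0.375 = 0.15
Apply inclusion-exclusion:
P(A ∪ B) = 0.60 + 0.40 − 0.15 = 0.85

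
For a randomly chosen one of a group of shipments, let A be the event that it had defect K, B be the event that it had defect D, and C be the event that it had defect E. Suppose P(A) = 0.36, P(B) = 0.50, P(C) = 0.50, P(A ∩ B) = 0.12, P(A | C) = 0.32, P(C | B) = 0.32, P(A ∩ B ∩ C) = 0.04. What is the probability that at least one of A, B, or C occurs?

P(A ∩ C) = P(C)·P(A|C) = 0.50 × 0.32 = 0.16
P(B ∩ C) = P(B)·P(C|B) = 0.50 × 0.32 = 0.16
Apply inclusion-exclusion:
P(A ∪ B ∪ C) = 0.36 + 0.50 + 0.50 − 0.12 − 0.16 − 0.16 + 0.04 = 0.96

0.96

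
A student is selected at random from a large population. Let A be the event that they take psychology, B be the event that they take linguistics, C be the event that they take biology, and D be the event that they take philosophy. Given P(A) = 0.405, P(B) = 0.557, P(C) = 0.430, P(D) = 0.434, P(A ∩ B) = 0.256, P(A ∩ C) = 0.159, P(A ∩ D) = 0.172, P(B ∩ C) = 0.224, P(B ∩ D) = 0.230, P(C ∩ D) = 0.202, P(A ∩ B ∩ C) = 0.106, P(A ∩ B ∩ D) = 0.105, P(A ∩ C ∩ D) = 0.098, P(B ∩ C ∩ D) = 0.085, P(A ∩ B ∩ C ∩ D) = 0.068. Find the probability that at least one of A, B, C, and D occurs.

0.909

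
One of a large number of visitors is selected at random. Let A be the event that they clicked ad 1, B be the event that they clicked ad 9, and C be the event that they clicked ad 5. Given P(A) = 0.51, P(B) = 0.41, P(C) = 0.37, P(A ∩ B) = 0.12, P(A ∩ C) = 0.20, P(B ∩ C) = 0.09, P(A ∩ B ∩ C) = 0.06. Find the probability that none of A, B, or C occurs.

0.06

Using inclusion–exclusion:
P(A ∪ B ∪ C) = 0.51 + 0.41 + 0.37 − 0.12 − 0.20 − 0.09 + 0.06 = 0.94
P(none) = 1 − 0.94 = 0.06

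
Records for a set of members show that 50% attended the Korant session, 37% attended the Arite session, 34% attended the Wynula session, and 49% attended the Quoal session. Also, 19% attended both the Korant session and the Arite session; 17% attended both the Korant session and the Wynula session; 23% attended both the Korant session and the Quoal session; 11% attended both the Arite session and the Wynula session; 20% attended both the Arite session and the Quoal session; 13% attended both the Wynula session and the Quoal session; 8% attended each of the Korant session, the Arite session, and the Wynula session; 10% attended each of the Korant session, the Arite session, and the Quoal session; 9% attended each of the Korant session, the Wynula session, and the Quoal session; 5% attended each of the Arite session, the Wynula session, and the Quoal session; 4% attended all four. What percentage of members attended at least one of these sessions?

95%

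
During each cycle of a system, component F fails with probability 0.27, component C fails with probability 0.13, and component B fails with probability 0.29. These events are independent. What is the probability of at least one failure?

P(none) = (1 − 0.27) × (1 − 0.13) × (1 − 0.29) = 0.73 × 0.87 × 0.71 = 0.450921
P(at least one) = 1 − 0.450921 = 0.549079

0.549079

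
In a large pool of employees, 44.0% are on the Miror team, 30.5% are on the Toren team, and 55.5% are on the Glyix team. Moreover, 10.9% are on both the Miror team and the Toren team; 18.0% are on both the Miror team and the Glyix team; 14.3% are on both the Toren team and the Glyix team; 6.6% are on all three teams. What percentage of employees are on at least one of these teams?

Apply inclusion-exclusion:
P(≥1) = 44.0 + 30.5 + 55.5 − 10.9 − 18.0 − 14.3 + 6.6 = 93.4%

93.4%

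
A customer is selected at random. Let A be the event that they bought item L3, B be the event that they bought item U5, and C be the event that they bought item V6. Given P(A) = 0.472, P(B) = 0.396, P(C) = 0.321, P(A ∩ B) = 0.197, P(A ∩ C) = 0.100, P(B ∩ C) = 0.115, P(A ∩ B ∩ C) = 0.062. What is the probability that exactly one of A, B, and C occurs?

By inclusion–exclusion (exactly-one form):
P(exactly one) = 0.472 + 0.396 + 0.321 − 2·0.197 − 2·0.100 − 2·0.115 + 3·0.062 = 0.551

0.551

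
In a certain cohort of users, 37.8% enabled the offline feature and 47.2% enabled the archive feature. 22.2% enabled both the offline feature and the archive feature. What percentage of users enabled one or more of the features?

62.8%

Using inclusion–exclusion:
P(union) = 37.8 + 47.2 − 22.2 = 62.8%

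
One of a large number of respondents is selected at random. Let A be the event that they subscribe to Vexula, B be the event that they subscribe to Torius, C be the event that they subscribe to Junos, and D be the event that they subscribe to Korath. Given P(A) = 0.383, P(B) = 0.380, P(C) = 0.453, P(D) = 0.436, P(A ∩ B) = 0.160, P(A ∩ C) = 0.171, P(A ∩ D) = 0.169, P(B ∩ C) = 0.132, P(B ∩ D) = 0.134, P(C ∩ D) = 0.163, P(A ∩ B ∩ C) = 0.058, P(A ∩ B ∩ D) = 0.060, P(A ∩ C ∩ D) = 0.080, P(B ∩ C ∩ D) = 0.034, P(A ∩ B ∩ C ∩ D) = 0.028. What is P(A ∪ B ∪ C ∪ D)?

By inclusion-exclusion,
P(A ∪ B ∪ C ∪ D) = 0.383 + 0.380 + 0.453 + 0.436 − 0.160 − 0.171 − 0.169 − 0.132 − 0.134 − 0.163 + 0.058 + 0.060 + 0.080 + 0.034 − 0.028 = 0.927

0.927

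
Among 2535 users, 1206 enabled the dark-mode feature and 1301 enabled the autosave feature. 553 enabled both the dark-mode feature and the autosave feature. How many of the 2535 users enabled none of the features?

By inclusion-exclusion,
|union| = 1206 + 1301 − 553 = 1954
None: 2535 − 1954 = 581

581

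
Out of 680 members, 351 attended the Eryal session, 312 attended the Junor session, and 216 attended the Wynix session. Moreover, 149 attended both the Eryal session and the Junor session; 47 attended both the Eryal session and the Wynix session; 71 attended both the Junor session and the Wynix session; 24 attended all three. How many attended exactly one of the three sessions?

N(exactly one) = 351 + 312 + 216 − 2·149 − 2·47 − 2·71 + 3·24 = 417

417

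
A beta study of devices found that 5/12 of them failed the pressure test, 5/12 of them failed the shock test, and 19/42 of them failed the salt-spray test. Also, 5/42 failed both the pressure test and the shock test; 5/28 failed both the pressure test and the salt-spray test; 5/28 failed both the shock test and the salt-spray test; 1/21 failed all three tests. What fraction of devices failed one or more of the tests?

Apply inclusion-exclusion:
P(≥1) = 5/12 + 5/12 + 19/42 − 5/42 − 5/28 − 5/28 + 1/21 = 6/7

6/7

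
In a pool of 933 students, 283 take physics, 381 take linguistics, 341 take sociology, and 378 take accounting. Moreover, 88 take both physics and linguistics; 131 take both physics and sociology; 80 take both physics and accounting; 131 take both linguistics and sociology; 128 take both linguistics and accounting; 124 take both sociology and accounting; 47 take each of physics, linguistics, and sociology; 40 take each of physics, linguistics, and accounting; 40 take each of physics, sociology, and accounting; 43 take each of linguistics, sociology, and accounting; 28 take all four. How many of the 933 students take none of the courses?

N(≥1) = 283 + 381 + 341 + 378 − 88 − 131 − 80 − 131 − 128 − 124 + 47 + 40 + 40 + 43 − 28 = 843
None: 933 − 843 = 90

90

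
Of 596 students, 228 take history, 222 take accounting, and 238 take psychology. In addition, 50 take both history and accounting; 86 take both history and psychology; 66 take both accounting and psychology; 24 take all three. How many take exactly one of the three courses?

356

|exactly one| = 228 + 222 + 238 − 2·50 − 2·86 − 2·66 + 3·24 = 356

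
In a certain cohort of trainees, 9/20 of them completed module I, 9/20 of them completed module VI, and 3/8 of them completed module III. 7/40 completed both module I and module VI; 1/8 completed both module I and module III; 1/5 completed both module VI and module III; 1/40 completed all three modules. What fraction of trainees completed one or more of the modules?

Inclusion–exclusion gives
P(at least one) = 9/20 + 9/20 + 3/8 − 7/40 − 1/8 − 1/5 + 1/40 = 4/5

4/5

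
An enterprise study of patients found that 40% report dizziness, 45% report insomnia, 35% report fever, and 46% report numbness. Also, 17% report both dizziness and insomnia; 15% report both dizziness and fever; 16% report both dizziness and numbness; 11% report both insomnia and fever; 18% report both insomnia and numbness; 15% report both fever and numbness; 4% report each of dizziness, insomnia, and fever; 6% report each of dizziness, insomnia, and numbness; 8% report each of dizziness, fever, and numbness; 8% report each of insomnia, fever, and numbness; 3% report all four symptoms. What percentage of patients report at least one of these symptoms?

97%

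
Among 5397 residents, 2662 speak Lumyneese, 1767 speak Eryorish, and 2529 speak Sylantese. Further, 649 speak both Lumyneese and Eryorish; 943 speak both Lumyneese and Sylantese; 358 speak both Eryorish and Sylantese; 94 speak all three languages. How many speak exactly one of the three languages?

3340

By inclusion–exclusion (exactly-one form):
|exactly one| = 2662 + 1767 + 2529 − 2·649 − 2·943 − 2·358 + 3·94 = 3340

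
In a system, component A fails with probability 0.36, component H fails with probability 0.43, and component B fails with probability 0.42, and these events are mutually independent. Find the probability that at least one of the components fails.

0.788416

Since the events are independent, P(none) is the product of the individual non-occurrence probabilities.
P(none) = (1 − 0.36) × (1 − 0.43) × (1 − 0.42) = 0.64 × 0.57 × 0.58 = 0.211584
P(at least one) = 1 − 0.211584 = 0.788416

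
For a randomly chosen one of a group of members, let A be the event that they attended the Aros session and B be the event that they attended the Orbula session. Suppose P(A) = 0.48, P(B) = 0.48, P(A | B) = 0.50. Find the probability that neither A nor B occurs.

0.28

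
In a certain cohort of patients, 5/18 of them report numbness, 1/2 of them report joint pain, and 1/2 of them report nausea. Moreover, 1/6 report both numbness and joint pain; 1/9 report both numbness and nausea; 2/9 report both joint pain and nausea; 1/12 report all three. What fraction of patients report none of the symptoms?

5/36

Apply inclusion-exclusion:
P(union) = 5/18 + 1/2 + 1/2 − 1/6 − 1/9 − 2/9 + 1/12 = 31/36
P(none) = 1 − 31/36 = 5/36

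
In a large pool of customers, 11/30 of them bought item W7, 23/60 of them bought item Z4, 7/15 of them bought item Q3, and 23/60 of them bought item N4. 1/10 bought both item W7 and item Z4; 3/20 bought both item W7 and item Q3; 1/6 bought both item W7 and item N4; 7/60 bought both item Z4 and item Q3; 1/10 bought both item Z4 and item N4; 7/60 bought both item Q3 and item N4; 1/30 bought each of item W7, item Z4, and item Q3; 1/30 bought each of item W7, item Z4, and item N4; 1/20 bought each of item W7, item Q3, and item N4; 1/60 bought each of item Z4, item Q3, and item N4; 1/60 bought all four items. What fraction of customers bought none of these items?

1/30

P(union) = 11/30 + 23/60 + 7/15 + 23/60 − 1/10 − 3/20 − 1/6 − 7/60 − 1/10 − 7/60 + 1/30 + 1/30 + 1/20 + 1/60 − 1/60 = 29/30
P(none) = 1 − 29/30 = 1/30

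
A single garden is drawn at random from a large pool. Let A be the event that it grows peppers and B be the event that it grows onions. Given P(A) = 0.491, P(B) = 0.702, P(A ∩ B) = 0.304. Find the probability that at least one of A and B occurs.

P(A ∪ B) = 0.491 + 0.702 − 0.304 = 0.889

0.889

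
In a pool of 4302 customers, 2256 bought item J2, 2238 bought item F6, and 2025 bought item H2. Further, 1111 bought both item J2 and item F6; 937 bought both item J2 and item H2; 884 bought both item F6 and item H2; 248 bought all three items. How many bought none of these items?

|union| = 2256 + 2238 + 2025 − 1111 − 937 − 884 + 248 = 3835
None: 4302 − 3835 = 467

467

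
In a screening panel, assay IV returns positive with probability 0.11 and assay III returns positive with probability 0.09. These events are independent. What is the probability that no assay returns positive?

0.8099

Independence gives P(none) = ∏(1 − pᵢ).
P(none) = (1 − 0.11) × (1 − 0.09) = 0.89 × 0.91 = 0.8099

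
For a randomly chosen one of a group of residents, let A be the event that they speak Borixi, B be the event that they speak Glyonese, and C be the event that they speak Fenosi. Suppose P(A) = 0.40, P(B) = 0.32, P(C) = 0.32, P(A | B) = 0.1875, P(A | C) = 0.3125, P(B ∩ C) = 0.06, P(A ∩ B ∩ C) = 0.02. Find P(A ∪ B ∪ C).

P(A ∩ B) = P(B)·P(A|B) = 0.32 × 0.1875 = 0.06
P(A ∩ C) = P(C)·P(A|C) = 0.32 × 0.3125 = 0.10
By inclusion–exclusion:
P(A ∪ B ∪ C) = 0.40 + 0.32 + 0.32 − 0.06 − 0.10 − 0.06 + 0.02 = 0.84

0.84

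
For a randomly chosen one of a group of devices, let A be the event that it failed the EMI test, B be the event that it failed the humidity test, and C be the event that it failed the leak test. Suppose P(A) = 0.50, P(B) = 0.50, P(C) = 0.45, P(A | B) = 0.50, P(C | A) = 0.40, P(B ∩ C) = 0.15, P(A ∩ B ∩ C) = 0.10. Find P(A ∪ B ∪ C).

0.95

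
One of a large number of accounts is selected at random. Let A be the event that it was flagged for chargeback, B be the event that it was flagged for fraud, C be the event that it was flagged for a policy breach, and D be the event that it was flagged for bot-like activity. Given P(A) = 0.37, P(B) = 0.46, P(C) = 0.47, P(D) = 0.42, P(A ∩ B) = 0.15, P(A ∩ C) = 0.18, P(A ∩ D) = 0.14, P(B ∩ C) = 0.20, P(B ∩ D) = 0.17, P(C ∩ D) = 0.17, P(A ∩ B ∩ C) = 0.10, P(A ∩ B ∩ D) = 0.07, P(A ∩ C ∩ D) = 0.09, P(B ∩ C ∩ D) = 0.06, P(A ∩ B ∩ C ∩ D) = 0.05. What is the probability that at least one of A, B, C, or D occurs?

0.98

P(A ∪ B ∪ C ∪ D) = 0.37 + 0.46 + 0.47 + 0.42 − 0.15 − 0.18 − 0.14 − 0.20 − 0.17 − 0.17 + 0.10 + 0.07 + 0.09 + 0.06 − 0.05 = 0.98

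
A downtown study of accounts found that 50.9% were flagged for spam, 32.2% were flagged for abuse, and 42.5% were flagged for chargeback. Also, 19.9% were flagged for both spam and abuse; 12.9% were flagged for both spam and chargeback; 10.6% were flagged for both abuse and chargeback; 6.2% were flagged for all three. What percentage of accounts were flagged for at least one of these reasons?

P(at least one) = 50.9 + 32.2 + 42.5 − 19.9 − 12.9 − 10.6 + 6.2 = 88.4%

88.4%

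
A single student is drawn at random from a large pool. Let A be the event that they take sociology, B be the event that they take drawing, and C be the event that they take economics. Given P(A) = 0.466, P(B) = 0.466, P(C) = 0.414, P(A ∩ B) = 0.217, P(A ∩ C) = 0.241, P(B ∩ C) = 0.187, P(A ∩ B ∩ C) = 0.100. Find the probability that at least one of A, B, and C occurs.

P(A ∪ B ∪ C) = 0.466 + 0.466 + 0.414 − 0.217 − 0.241 − 0.187 + 0.100 = 0.801

0.801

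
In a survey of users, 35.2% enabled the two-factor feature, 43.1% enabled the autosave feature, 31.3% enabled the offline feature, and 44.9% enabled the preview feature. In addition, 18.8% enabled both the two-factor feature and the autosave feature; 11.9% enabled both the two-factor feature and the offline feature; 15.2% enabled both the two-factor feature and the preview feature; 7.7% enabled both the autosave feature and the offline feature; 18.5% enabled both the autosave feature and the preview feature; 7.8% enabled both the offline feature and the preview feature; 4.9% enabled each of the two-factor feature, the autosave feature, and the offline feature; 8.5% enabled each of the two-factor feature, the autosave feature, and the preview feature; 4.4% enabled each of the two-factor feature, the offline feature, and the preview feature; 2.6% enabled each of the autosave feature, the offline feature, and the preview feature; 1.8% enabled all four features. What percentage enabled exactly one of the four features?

Using the inclusion–exclusion count for exactly one event:
P(exactly one) = 35.2 + 43.1 + 31.3 + 44.9 − 2·18.8 − 2·11.9 − 2·15.2 − 2·7.7 − 2·18.5 − 2·7.8 + 3·4.9 + 3·8.5 + 3·4.4 + 3·2.6 − 4·1.8 = 48.7%

48.7%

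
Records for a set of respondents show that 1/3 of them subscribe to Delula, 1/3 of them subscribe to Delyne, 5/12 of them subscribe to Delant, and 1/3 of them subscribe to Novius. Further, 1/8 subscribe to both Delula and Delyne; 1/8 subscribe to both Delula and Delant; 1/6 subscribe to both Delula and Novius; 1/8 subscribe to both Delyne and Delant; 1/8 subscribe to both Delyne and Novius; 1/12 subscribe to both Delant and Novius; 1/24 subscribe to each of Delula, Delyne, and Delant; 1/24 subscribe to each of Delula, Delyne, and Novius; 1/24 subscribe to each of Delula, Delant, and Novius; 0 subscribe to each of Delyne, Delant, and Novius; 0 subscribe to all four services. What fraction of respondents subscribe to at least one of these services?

19/24

P(at least one) = 1/3 + 1/3 + 5/12 + 1/3 − 1/8 − 1/8 − 1/6 − 1/8 − 1/8 − 1/12 + 1/24 + 1/24 + 1/24 + 0 − 0 = 19/24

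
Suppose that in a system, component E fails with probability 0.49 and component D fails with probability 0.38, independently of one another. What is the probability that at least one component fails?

0.6838

Since the events are independent, P(none) is the product of the individual non-occurrence probabilities.
P(none) = (1 − 0.49) × (1 − 0.38) = 0.51 × 0.62 = 0.3162
P(at least one) = 1 − 0.3162 = 0.6838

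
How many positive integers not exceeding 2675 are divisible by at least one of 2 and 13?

1440

Using inclusion–exclusion:
1337 + 205 − 102 = 1440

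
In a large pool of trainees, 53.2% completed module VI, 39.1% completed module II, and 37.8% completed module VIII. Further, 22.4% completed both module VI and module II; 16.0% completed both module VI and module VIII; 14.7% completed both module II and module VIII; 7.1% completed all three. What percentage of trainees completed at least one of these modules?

By inclusion-exclusion,
P(at least one) = 53.2 + 39.1 + 37.8 − 22.4 − 16.0 − 14.7 + 7.1 = 84.1%

84.1%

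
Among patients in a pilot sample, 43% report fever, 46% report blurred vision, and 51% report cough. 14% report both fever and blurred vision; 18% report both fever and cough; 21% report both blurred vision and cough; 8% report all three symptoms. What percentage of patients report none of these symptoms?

P(at least one) = 43 + 46 + 51 − 14 − 18 − 21 + 8 = 95%
P(none) = 100% − 95% = 5%

5%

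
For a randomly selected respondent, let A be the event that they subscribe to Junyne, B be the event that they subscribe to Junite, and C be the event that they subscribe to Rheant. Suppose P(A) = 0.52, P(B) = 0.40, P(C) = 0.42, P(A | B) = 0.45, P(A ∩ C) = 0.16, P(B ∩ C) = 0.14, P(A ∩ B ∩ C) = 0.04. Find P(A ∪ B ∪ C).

P(A ∩ B) = P(B)·P(A|B) = 0.40 × 0.45 = 0.18
P(A ∪ B ∪ C) = 0.52 + 0.40 + 0.42 − 0.18 − 0.16 − 0.14 + 0.04 = 0.90

0.90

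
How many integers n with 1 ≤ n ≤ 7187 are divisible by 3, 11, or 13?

3165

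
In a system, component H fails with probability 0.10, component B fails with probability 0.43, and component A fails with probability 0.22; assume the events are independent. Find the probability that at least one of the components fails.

0.59986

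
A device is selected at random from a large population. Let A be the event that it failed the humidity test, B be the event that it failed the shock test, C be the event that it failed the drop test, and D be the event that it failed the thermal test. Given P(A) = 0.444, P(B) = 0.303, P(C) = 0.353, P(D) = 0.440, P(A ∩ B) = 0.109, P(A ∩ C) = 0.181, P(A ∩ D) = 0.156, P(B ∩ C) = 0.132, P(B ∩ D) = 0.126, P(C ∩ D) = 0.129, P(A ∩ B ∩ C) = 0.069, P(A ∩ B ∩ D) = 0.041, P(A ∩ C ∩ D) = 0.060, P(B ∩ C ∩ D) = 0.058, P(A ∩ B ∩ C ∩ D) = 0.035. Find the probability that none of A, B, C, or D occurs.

P(A ∪ B ∪ C ∪ D) = 0.444 + 0.303 + 0.353 + 0.440 − 0.109 − 0.181 − 0.156 − 0.132 − 0.126 − 0.129 + 0.069 + 0.041 + 0.060 + 0.058 − 0.035 = 0.900
P(none) = 1 − 0.900 = 0.100

0.100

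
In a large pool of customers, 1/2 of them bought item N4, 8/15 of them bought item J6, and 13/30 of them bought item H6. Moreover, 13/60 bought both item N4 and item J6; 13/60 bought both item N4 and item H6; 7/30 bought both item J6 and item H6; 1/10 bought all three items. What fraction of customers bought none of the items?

By inclusion–exclusion:
P(≥1) = 1/2 + 8/15 + 13/30 − 13/60 − 13/60 − 7/30 + 1/10 = 9/10
P(none) = 1 − 9/10 = 1/10

1/10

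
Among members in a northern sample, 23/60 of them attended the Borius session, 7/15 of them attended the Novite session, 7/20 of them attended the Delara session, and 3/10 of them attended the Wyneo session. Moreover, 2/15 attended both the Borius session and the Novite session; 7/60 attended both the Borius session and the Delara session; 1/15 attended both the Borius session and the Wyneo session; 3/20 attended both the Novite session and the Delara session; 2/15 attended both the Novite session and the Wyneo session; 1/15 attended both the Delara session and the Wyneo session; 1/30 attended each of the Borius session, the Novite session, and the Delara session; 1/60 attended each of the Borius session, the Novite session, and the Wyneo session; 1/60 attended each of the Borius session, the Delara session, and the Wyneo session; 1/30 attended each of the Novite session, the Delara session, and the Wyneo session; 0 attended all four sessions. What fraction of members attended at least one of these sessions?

P(≥1) = 23/60 + 7/15 + 7/20 + 3/10 − 2/15 − 7/60 − 1/15 − 3/20 − 2/15 − 1/15 + 1/30 + 1/60 + 1/60 + 1/30 − 0 = 14/15

14/15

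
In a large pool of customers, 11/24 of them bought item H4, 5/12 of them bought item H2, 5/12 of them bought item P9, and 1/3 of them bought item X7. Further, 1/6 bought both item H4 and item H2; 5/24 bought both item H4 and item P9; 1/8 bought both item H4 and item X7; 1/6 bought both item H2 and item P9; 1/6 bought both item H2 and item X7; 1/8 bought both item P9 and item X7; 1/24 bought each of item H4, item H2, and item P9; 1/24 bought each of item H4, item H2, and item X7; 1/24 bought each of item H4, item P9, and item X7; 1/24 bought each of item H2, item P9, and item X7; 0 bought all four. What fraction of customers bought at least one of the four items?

P(at least one) = 11/24 + 5/12 + 5/12 + 1/3 − 1/6 − 5/24 − 1/8 − 1/6 − 1/6 − 1/8 + 1/24 + 1/24 + 1/24 + 1/24 − 0 = 5/6

5/6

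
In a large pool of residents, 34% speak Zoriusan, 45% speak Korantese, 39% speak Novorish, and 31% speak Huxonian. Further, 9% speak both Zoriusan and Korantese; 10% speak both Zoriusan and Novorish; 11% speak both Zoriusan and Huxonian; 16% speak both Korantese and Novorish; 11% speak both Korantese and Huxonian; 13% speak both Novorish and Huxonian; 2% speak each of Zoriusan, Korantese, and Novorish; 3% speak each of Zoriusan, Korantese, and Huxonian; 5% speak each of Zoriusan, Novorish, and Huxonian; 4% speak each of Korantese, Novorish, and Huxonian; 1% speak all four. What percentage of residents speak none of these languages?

8%

P(union) = 34 + 45 + 39 + 31 − 9 − 10 − 11 − 16 − 11 − 13 + 2 + 3 + 5 + 4 − 1 = 92%
P(none) = 100% − 92% = 8%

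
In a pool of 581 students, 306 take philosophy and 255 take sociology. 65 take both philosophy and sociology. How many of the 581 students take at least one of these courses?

496

Inclusion–exclusion gives
|union| = 306 + 255 − 65 = 496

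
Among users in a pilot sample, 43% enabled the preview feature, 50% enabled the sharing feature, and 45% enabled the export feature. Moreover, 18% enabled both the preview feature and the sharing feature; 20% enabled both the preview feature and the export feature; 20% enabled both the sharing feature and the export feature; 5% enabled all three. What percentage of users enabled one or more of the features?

85%

Apply inclusion-exclusion:
P(union) = 43 + 50 + 45 − 18 − 20 − 20 + 5 = 85%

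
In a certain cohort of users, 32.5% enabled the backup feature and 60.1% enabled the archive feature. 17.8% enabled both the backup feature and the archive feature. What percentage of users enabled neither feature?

By inclusion-exclusion,
P(≥1) = 32.5 + 60.1 − 17.8 = 74.8%
P(none) = 100% − 74.8% = 25.2%

25.2%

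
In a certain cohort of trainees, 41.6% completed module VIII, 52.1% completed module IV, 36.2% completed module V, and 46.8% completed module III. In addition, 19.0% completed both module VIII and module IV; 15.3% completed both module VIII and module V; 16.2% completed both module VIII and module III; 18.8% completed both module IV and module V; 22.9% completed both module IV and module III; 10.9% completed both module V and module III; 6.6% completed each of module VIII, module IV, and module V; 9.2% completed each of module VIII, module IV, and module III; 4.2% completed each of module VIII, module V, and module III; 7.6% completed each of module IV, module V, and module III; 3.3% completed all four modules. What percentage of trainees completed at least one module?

97.9%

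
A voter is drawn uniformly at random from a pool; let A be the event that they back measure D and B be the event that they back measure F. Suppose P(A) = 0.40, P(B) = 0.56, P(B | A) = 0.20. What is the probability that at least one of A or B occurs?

0.88

P(A ∩ B) = P(A)·P(B|A) = 0.40 × 0.20 = 0.08
P(A ∪ B) = 0.40 + 0.56 − 0.08 = 0.88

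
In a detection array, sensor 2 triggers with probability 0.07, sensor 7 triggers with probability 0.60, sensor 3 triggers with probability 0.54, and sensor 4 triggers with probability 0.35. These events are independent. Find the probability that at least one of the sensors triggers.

P(none) = (1 − 0.07) × (1 − 0.60) × (1 − 0.54) × (1 − 0.35) = 0.93 × 0.40 × 0.46 × 0.65 = 0.111228
P(at least one) = 1 − 0.111228 = 0.888772

0.888772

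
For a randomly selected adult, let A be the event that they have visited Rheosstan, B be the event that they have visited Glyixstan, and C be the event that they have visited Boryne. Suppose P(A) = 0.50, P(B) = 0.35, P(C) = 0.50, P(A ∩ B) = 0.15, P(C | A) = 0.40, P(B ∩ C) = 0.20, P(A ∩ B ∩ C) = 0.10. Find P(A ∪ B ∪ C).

0.90

P(A ∩ C) = P(A)·P(C|A) = 0.50 × 0.40 = 0.20
Using inclusion–exclusion:
P(A ∪ B ∪ C) = 0.50 + 0.35 + 0.50 − 0.15 − 0.20 − 0.20 + 0.10 = 0.90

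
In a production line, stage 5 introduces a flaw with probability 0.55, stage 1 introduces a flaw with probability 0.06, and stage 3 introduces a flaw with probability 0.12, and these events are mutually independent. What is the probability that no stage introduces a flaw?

0.37224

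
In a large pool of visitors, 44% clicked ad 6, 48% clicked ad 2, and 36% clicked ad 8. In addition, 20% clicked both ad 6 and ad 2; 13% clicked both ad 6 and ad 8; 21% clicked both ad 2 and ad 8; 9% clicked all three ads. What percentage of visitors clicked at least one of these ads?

P(union) = 44 + 48 + 36 − 20 − 13 − 21 + 9 = 83%

83%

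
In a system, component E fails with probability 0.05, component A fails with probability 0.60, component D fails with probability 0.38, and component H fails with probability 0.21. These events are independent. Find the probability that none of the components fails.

P(none) = (1 − 0.05) × (1 − 0.60) × (1 − 0.38) × (1 − 0.21) = 0.95 × 0.40 × 0.62 × 0.79 = 0.186124

0.186124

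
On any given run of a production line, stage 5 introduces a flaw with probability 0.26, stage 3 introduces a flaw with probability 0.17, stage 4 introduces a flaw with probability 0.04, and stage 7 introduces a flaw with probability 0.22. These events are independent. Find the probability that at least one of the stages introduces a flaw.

Independence gives P(none) = ∏(1 − pᵢ).
P(none) = (1 − 0.26) × (1 − 0.17) × (1 − 0.04) × (1 − 0.22) = 0.74 × 0.83 × 0.96 × 0.78 = 0.45991296
P(at least one) = 1 − 0.45991296 = 0.54008704

0.54008704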